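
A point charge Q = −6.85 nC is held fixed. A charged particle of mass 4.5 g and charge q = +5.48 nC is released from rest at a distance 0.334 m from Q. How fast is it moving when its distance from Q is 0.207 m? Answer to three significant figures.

0.0166 m/s

Only the electrostatic force acts, so mechanical energy is conserved: ½mv² = U₁ − U₂ = kQq(1/r₁ − 1/r₂).
U₁ − U₂ = (8.99×10⁹ N·m²/C²)(-6.85×10⁻⁹ C)(5.48×10⁻⁹ C)(1/0.334 − 1/0.207) = 6.20×10⁻⁷ J.
v = √(2·6.20×10⁻⁷/4.50×10⁻³) = 0.0166 m/s.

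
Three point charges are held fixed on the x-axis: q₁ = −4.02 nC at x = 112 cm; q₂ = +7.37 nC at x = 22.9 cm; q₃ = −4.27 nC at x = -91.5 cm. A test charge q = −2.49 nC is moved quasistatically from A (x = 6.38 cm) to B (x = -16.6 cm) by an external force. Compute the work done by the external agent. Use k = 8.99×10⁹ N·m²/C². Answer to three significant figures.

For quasistatic motion the external work equals the change in potential energy: W_ext = qΔV = q(V_B − V_A).
At A: distances to the source charges are 1.06 m, 0.165 m, 0.979 m; V_A = Σ kqᵢ/rᵢ = 328 V.
At B: distances to the source charges are 1.29 m, 0.395 m, 0.749 m; V_B = Σ kqᵢ/rᵢ = 88.4 V.
ΔV = V_B − V_A = -239 V.
W_ext = qΔV = (-2.49×10⁻⁹ C)(-239 V) = 5.96×10⁻⁷ J.

5.96×10⁻⁷ J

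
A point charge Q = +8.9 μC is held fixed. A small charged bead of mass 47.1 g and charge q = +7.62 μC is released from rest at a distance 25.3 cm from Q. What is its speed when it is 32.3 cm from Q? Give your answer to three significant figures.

4.71 m/s

Only the electrostatic force acts, so mechanical energy is conserved: ½mv² = U₁ − U₂ = kQq(1/r₁ − 1/r₂).
U₁ − U₂ = (8.99×10⁹ N·m²/C²)(8.90×10⁻⁶ C)(7.62×10⁻⁶ C)(1/0.253 − 1/0.323) = 0.522 J.
v = √(2·0.522/0.0471) = 4.71 m/s.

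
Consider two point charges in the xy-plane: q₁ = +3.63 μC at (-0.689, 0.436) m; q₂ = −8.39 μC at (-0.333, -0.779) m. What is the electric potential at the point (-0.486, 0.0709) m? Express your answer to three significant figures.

The total potential is the scalar sum of each charge's contribution, V = Σ kqᵢ/rᵢ.
Distances from the field point to each charge: r₁ = 0.418 m, r₂ = 0.864 m.
V = k[(3.63×10⁻⁶)/(0.418) + (-8.39×10⁻⁶)/(0.864)] = -9220 V.

-9220 V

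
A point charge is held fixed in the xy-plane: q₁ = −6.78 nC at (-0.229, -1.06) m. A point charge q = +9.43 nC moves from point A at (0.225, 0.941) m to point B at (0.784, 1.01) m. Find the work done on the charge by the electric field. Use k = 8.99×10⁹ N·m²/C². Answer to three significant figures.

-3.07×10⁻⁸ J

The work done by the electric force is W_field = −ΔU = −q(V_B − V_A) = q(V_A − V_B).
At A: distance to the source charge is 2.05 m; V_A = kq₁/r = -29.7 V.
At B: distance to the source charge is 2.30 m; V_B = kq₁/r = -26.4 V.
ΔV = V_B − V_A = 3.26 V.
W_field = −qΔV = −(9.43×10⁻⁹ C)(3.26 V) = -3.07×10⁻⁸ J.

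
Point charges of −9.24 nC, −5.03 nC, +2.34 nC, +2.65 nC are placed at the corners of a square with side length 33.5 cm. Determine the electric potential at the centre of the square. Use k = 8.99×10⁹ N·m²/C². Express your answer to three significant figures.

-352 V

The total potential is the scalar sum of each charge's contribution, V = Σ kqᵢ/rᵢ.
The distance from each corner to the centre is a√2/2 = 0.237 m.
V = k[(-9.24×10⁻⁹)/(0.237) + (-5.03×10⁻⁹)/(0.237) + (2.34×10⁻⁹)/(0.237) + (2.65×10⁻⁹)/(0.237)] = -352 V.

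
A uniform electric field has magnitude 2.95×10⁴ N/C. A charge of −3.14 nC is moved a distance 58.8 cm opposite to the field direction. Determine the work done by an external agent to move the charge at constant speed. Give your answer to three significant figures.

-5.45×10⁻⁵ J

The potential change for a displacement 58.8 cm opposite to the field direction is ΔV = +Ed = 1.73×10⁴ V.
W_ext = qΔV = -5.45×10⁻⁵ J.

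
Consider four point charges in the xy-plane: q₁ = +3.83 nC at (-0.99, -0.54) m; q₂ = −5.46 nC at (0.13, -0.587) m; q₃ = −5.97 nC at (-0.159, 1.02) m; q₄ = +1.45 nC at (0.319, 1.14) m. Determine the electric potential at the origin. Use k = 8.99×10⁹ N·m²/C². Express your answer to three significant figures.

The total potential is the scalar sum of each charge's contribution, V = Σ kqᵢ/rᵢ.
Distances from the field point to each charge: r₁ = 1.13 m, r₂ = 0.601 m, r₃ = 1.03 m, r₄ = 1.18 m.
V = k[(3.83×10⁻⁹)/(1.13) + (-5.46×10⁻⁹)/(0.601) + (-5.97×10⁻⁹)/(1.03) + (1.45×10⁻⁹)/(1.18)] = -92.1 V.

-92.1 V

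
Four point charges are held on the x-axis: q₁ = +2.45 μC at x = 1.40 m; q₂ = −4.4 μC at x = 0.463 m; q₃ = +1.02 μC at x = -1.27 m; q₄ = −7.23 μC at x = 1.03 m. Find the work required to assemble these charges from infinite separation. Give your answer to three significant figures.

The assembly work is the sum of pairwise potential energies, U = Σ_{i<j} kqᵢqⱼ/rᵢⱼ.
Pair separations: r₁₂ = 0.937 m, r₁₃ = 2.67 m, r₁₄ = 0.370 m, r₂₃ = 1.73 m, r₂₄ = 0.567 m, r₃₄ = 2.30 m.
Summing all 6 pair terms gives U = -0.0731 J.

-0.0731 J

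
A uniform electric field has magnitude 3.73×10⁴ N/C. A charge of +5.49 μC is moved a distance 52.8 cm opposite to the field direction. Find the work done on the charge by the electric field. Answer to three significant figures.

The potential change for a displacement 52.8 cm opposite to the field direction is ΔV = +Ed = 1.97×10⁴ V.
W_field = −qΔV = -0.108 J.

-0.108 J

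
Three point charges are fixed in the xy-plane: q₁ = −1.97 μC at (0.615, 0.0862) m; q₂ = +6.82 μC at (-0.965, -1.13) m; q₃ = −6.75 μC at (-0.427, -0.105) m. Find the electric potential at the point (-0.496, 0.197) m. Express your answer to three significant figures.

The total potential is the scalar sum of each charge's contribution, V = Σ kqᵢ/rᵢ.
Distances from the field point to each charge: r₁ = 1.12 m, r₂ = 1.41 m, r₃ = 0.310 m.
V = k[(-1.97×10⁻⁶)/(1.12) + (6.82×10⁻⁶)/(1.41) + (-6.75×10⁻⁶)/(0.310)] = -1.68×10⁵ V.

-1.68×10⁵ V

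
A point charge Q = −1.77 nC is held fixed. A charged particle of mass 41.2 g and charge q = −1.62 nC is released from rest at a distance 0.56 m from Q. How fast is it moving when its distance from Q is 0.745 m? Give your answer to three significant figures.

Only the electrostatic force acts, so mechanical energy is conserved: ½mv² = U₁ − U₂ = kQq(1/r₁ − 1/r₂).
U₁ − U₂ = (8.99×10⁹ N·m²/C²)(-1.77×10⁻⁹ C)(-1.62×10⁻⁹ C)(1/0.560 − 1/0.745) = 1.14×10⁻⁸ J.
v = √(2·1.14×10⁻⁸/0.0412) = 7.45×10⁻⁴ m/s.

7.45×10⁻⁴ m/s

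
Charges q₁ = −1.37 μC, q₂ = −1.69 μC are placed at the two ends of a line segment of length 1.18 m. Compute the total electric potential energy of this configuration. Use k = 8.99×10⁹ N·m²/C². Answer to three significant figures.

0.0176 J

The work to assemble the configuration equals its total potential energy, U = Σ kqᵢqⱼ/rᵢⱼ over all pairs.
The separation is r = 1.18 m.
U = (0.0176) = 0.0176 J.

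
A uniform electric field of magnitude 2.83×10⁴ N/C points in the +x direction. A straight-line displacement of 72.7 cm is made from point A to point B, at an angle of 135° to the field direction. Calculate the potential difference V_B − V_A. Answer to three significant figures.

Only the component of displacement along E changes the potential: ΔV = −E·d·cosθ.
ΔV = −(2.83×10⁴ V/m)(0.727 m)cos135° = 1.45×10⁴ V.

1.45×10⁴ V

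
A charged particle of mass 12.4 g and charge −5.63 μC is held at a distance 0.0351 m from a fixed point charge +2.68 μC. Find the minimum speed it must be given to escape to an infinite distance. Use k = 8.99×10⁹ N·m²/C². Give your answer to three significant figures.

25.0 m/s

To just escape, total mechanical energy must reach zero at infinity: ½mv²_min + U = 0, so ½mv²_min = −U = |kQq|/r.
|U| = |kQq|/r = (8.99×10⁹ N·m²/C²)(2.68×10⁻⁶)(5.63×10⁻⁶)/(0.0351) = 3.86 J.
v_min = √(2|U|/m) = √(2·3.86/0.0124) = 25.0 m/s.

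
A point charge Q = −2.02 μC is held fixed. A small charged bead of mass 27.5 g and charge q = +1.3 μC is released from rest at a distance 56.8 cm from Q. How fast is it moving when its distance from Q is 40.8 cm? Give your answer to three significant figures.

1.09 m/s

Only the electrostatic force acts, so mechanical energy is conserved: ½mv² = U₁ − U₂ = kQq(1/r₁ − 1/r₂).
U₁ − U₂ = (8.99×10⁹ N·m²/C²)(-2.02×10⁻⁶ C)(1.30×10⁻⁶ C)(1/0.568 − 1/0.408) = 0.0163 J.
v = √(2·0.0163/0.0275) = 1.09 m/s.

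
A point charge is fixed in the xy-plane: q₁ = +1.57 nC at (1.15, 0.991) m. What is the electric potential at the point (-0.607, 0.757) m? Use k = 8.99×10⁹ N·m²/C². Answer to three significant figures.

The total potential is the scalar sum of each charge's contribution, V = Σ kqᵢ/rᵢ.
Distances from the field point to each charge: r₁ = 1.77 m.
V = k[(1.57×10⁻⁹)/(1.77)] = 7.96 V.

7.96 V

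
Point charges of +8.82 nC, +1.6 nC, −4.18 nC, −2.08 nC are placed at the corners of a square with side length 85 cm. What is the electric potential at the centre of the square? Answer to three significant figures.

The total potential is the scalar sum of each charge's contribution, V = Σ kqᵢ/rᵢ.
The distance from each corner to the centre is a√2/2 = 0.601 m.
V = k[(8.82×10⁻⁹)/(0.601) + (1.60×10⁻⁹)/(0.601) + (-4.18×10⁻⁹)/(0.601) + (-2.08×10⁻⁹)/(0.601)] = 62.2 V.

62.2 V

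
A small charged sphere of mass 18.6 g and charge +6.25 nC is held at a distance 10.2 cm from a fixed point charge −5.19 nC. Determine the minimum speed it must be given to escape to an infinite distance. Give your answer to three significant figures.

To just escape, total mechanical energy must reach zero at infinity: ½mv²_min + U = 0, so ½mv²_min = −U = |kQq|/r.
|U| = |kQq|/r = (8.99×10⁹ N·m²/C²)(5.19×10⁻⁹)(6.25×10⁻⁹)/(0.102) = 2.86×10⁻⁶ J.
v_min = √(2|U|/m) = √(2·2.86×10⁻⁶/0.0186) = 0.0175 m/s.

0.0175 m/s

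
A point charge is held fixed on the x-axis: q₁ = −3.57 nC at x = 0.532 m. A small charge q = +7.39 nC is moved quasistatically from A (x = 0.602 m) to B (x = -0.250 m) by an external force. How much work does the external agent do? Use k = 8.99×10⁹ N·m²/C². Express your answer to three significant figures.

For quasistatic motion the external work equals the change in potential energy: W_ext = qΔV = q(V_B − V_A).
At A: distance to the source charge is 0.0700 m; V_A = kq₁/r = -458 V.
At B: distance to the source charge is 0.782 m; V_B = kq₁/r = -41.0 V.
ΔV = V_B − V_A = 417 V.
W_ext = qΔV = (7.39×10⁻⁹ C)(417 V) = 3.08×10⁻⁶ J.

3.08×10⁻⁶ J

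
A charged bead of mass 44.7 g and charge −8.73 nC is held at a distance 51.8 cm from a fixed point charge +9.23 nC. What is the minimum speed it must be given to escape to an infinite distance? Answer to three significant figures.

To just escape, total mechanical energy must reach zero at infinity: ½mv²_min + U = 0, so ½mv²_min = −U = |kQq|/r.
|U| = |kQq|/r = (8.99×10⁹ N·m²/C²)(9.23×10⁻⁹)(8.73×10⁻⁹)/(0.518) = 1.40×10⁻⁶ J.
v_min = √(2|U|/m) = √(2·1.40×10⁻⁶/0.0447) = 7.91×10⁻³ m/s.

7.91×10⁻³ m/s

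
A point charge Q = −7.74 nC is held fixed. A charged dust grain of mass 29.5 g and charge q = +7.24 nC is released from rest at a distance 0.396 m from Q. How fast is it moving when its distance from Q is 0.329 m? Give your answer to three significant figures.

4.19×10⁻³ m/s

Only the electrostatic force acts, so mechanical energy is conserved: ½mv² = U₁ − U₂ = kQq(1/r₁ − 1/r₂).
U₁ − U₂ = (8.99×10⁹ N·m²/C²)(-7.74×10⁻⁹ C)(7.24×10⁻⁹ C)(1/0.396 − 1/0.329) = 2.59×10⁻⁷ J.
v = √(2·2.59×10⁻⁷/0.0295) = 4.19×10⁻³ m/s.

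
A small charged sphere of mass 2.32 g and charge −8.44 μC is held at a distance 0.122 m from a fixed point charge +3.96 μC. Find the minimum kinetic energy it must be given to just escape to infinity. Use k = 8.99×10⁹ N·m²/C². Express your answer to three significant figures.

To just escape, total mechanical energy must reach zero at infinity: ½mv²_min + U = 0, so ½mv²_min = −U = |kQq|/r.
|U| = |kQq|/r = (8.99×10⁹ N·m²/C²)(3.96×10⁻⁶)(8.44×10⁻⁶)/(0.122) = 2.46 J.

2.46 J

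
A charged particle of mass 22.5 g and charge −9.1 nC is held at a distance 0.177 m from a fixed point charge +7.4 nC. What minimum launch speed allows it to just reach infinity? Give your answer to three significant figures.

0.0174 m/s

To just escape, total mechanical energy must reach zero at infinity: ½mv²_min + U = 0, so ½mv²_min = −U = |kQq|/r.
|U| = |kQq|/r = (8.99×10⁹ N·m²/C²)(7.40×10⁻⁹)(9.10×10⁻⁹)/(0.177) = 3.42×10⁻⁶ J.
v_min = √(2|U|/m) = √(2·3.42×10⁻⁶/0.0225) = 0.0174 m/s.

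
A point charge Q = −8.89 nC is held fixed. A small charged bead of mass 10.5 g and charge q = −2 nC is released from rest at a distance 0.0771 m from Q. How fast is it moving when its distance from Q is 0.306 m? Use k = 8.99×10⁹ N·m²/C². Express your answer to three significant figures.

0.0172 m/s

Only the electrostatic force acts, so mechanical energy is conserved: ½mv² = U₁ − U₂ = kQq(1/r₁ − 1/r₂).
U₁ − U₂ = (8.99×10⁹ N·m²/C²)(-8.89×10⁻⁹ C)(-2.00×10⁻⁹ C)(1/0.0771 − 1/0.306) = 1.55×10⁻⁶ J.
v = √(2·1.55×10⁻⁶/0.0105) = 0.0172 m/s.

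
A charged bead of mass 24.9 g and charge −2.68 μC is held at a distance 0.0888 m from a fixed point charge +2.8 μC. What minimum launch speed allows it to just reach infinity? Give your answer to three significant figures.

To just escape, total mechanical energy must reach zero at infinity: ½mv²_min + U = 0, so ½mv²_min = −U = |kQq|/r.
|U| = |kQq|/r = (8.99×10⁹ N·m²/C²)(2.80×10⁻⁶)(2.68×10⁻⁶)/(0.0888) = 0.760 J.
v_min = √(2|U|/m) = √(2·0.760/0.0249) = 7.81 m/s.

7.81 m/s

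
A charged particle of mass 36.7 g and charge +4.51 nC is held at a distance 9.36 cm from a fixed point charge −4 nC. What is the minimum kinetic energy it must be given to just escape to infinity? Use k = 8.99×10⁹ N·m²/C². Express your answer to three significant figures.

1.73×10⁻⁶ J

To just escape, total mechanical energy must reach zero at infinity: ½mv²_min + U = 0, so ½mv²_min = −U = |kQq|/r.
|U| = |kQq|/r = (8.99×10⁹ N·m²/C²)(4.00×10⁻⁹)(4.51×10⁻⁹)/(0.0936) = 1.73×10⁻⁶ J.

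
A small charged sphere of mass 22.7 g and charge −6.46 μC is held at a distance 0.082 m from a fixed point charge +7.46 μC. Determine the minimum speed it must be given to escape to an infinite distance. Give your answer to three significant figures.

To just escape, total mechanical energy must reach zero at infinity: ½mv²_min + U = 0, so ½mv²_min = −U = |kQq|/r.
|U| = |kQq|/r = (8.99×10⁹ N·m²/C²)(7.46×10⁻⁶)(6.46×10⁻⁶)/(0.0820) = 5.28 J.
v_min = √(2|U|/m) = √(2·5.28/0.0227) = 21.6 m/s.

21.6 m/s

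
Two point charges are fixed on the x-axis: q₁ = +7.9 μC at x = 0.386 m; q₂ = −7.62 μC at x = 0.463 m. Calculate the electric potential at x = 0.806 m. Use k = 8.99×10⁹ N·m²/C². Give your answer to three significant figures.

The total potential is the scalar sum of each charge's contribution, V = Σ kqᵢ/rᵢ.
Distances from the field point to each charge: r₁ = 0.420 m, r₂ = 0.343 m.
V = k[(7.90×10⁻⁶)/(0.420) + (-7.62×10⁻⁶)/(0.343)] = -3.06×10⁴ V.

-3.06×10⁴ V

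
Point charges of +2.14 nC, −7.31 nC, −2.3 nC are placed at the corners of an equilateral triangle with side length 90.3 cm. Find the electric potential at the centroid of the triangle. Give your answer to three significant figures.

-129 V

The total potential is the scalar sum of each charge's contribution, V = Σ kqᵢ/rᵢ.
The distance from each vertex to the centroid is a/√3 = 0.521 m.
V = k[(2.14×10⁻⁹)/(0.521) + (-7.31×10⁻⁹)/(0.521) + (-2.30×10⁻⁹)/(0.521)] = -129 V.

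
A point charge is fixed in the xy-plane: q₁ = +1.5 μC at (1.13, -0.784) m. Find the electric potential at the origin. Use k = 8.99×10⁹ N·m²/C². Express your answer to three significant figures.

9800 V

The total potential is the scalar sum of each charge's contribution, V = Σ kqᵢ/rᵢ.
Distances from the field point to each charge: r₁ = 1.38 m.
V = k[(1.50×10⁻⁶)/(1.38)] = 9800 V.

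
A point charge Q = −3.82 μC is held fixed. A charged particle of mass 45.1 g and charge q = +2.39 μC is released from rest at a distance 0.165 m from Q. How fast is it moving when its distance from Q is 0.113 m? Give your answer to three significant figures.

Only the electrostatic force acts, so mechanical energy is conserved: ½mv² = U₁ − U₂ = kQq(1/r₁ − 1/r₂).
U₁ − U₂ = (8.99×10⁹ N·m²/C²)(-3.82×10⁻⁶ C)(2.39×10⁻⁶ C)(1/0.165 − 1/0.113) = 0.229 J.
v = √(2·0.229/0.0451) = 3.19 m/s.

3.19 m/s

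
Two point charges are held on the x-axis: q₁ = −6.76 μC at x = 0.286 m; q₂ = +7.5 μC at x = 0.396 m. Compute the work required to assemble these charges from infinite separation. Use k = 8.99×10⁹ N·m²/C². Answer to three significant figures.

The assembly work is the sum of pairwise potential energies, U = Σ_{i<j} kqᵢqⱼ/rᵢⱼ.
Pair separations: r₁₂ = 0.110 m.
U = (-4.14) = -4.14 J.

-4.14 J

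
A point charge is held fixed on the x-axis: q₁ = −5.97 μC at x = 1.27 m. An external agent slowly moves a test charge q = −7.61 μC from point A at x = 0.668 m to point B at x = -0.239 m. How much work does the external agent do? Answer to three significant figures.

For quasistatic motion the external work equals the change in potential energy: W_ext = qΔV = q(V_B − V_A).
At A: distance to the source charge is 0.602 m; V_A = kq₁/r = -8.92×10⁴ V.
At B: distance to the source charge is 1.51 m; V_B = kq₁/r = -3.56×10⁴ V.
ΔV = V_B − V_A = 5.36×10⁴ V.
W_ext = qΔV = (-7.61×10⁻⁶ C)(5.36×10⁴ V) = -0.408 J.

-0.408 J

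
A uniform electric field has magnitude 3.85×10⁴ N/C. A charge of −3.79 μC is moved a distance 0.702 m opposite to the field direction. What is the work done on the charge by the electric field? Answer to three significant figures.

The potential change for a displacement 0.702 m opposite to the field direction is ΔV = +Ed = 2.70×10⁴ V.
W_field = −qΔV = 0.102 J.

0.102 J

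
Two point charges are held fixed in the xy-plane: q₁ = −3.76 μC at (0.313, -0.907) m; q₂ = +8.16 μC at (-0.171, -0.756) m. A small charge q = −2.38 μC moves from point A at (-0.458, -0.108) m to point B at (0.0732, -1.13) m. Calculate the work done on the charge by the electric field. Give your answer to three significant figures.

The work done by the electric force is W_field = −ΔU = −q(V_B − V_A) = q(V_A − V_B).
At A: distances to the source charges are 1.11 m, 0.709 m; V_A = Σ kqᵢ/rᵢ = 7.31×10⁴ V.
At B: distances to the source charges are 0.327 m, 0.447 m; V_B = Σ kqᵢ/rᵢ = 6.10×10⁴ V.
ΔV = V_B − V_A = -1.21×10⁴ V.
W_field = −qΔV = −(-2.38×10⁻⁶ C)(-1.21×10⁴ V) = -0.0287 J.

-0.0287 J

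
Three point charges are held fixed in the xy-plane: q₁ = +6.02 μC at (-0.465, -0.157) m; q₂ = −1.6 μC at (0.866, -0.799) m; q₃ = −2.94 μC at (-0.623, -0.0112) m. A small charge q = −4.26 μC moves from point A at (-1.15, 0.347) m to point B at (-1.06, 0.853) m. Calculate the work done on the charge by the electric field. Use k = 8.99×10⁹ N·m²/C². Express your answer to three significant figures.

The work done by the electric force is W_field = −ΔU = −q(V_B − V_A) = q(V_A − V_B).
At A: distances to the source charges are 0.850 m, 2.32 m, 0.637 m; V_A = Σ kqᵢ/rᵢ = 1.60×10⁴ V.
At B: distances to the source charges are 1.17 m, 2.54 m, 0.968 m; V_B = Σ kqᵢ/rᵢ = 1.32×10⁴ V.
ΔV = V_B − V_A = -2750 V.
W_field = −qΔV = −(-4.26×10⁻⁶ C)(-2750 V) = -0.0117 J.

-0.0117 J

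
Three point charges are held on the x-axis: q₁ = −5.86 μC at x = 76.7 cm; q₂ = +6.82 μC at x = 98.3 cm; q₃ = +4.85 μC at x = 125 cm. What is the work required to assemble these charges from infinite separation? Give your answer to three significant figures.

-1.08 J

The work to assemble the configuration equals its total potential energy, U = Σ kqᵢqⱼ/rᵢⱼ over all pairs.
Pair separations: r₁₂ = 0.216 m, r₁₃ = 0.483 m, r₂₃ = 0.267 m.
U = (-1.66) + (-0.529) + (1.11) = -1.08 J.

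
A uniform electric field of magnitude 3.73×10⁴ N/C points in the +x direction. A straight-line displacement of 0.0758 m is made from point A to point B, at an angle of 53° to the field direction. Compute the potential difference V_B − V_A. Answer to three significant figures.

Only the component of displacement along E changes the potential: ΔV = −E·d·cosθ.
ΔV = −(3.73×10⁴ V/m)(0.0758 m)cos53° = -1700 V.

-1700 V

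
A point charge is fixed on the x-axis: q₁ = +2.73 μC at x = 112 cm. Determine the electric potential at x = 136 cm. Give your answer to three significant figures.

The total potential is the scalar sum of each charge's contribution, V = Σ kqᵢ/rᵢ.
V = k[(2.73×10⁻⁶)/(0.240)] = 1.02×10⁵ V.

1.02×10⁵ V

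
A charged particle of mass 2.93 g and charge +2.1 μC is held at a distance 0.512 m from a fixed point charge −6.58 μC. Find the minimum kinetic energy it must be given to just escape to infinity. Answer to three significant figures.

0.243 J

To just escape, total mechanical energy must reach zero at infinity: ½mv²_min + U = 0, so ½mv²_min = −U = |kQq|/r.
|U| = |kQq|/r = (8.99×10⁹ N·m²/C²)(6.58×10⁻⁶)(2.10×10⁻⁶)/(0.512) = 0.243 J.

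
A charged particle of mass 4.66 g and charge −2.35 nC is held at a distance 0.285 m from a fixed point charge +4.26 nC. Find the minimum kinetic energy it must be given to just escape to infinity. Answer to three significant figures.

To just escape, total mechanical energy must reach zero at infinity: ½mv²_min + U = 0, so ½mv²_min = −U = |kQq|/r.
|U| = |kQq|/r = (8.99×10⁹ N·m²/C²)(4.26×10⁻⁹)(2.35×10⁻⁹)/(0.285) = 3.16×10⁻⁷ J.

3.16×10⁻⁷ J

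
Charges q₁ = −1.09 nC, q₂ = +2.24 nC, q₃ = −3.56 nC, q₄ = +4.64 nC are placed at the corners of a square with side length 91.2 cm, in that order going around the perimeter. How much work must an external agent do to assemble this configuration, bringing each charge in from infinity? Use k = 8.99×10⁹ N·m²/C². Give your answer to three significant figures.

The work to assemble the configuration equals its total potential energy, U = Σ kqᵢqⱼ/rᵢⱼ over all pairs.
The four side pairs have separation 0.912 m and the two diagonal pairs 1.29 m.
Summing all 6 pair terms gives U = -2.16×10⁻⁷ J.

-2.16×10⁻⁷ J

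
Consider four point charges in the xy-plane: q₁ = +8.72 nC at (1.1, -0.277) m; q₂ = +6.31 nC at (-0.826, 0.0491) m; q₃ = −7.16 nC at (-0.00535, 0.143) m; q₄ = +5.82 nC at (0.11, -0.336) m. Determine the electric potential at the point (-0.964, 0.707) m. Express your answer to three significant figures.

95.7 V

Electric potential is a scalar, so the contributions from each charge add algebraically: V = Σ kqᵢ/rᵢ.
Distances from the field point to each charge: r₁ = 2.29 m, r₂ = 0.672 m, r₃ = 1.11 m, r₄ = 1.50 m.
V = k[(8.72×10⁻⁹)/(2.29) + (6.31×10⁻⁹)/(0.672) + (-7.16×10⁻⁹)/(1.11) + (5.82×10⁻⁹)/(1.50)] = 95.7 V.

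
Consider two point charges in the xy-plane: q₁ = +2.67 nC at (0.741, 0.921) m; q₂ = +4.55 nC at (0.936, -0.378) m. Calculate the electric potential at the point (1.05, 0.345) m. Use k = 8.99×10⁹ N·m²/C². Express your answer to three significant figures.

92.6 V

Electric potential is a scalar, so the contributions from each charge add algebraically: V = Σ kqᵢ/rᵢ.
Distances from the field point to each charge: r₁ = 0.654 m, r₂ = 0.732 m.
V = k[(2.67×10⁻⁹)/(0.654) + (4.55×10⁻⁹)/(0.732)] = 92.6 V.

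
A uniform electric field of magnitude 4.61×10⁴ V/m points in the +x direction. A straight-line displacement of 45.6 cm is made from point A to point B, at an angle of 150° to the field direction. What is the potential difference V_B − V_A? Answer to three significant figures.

Only the component of displacement along E changes the potential: ΔV = −E·d·cosθ.
ΔV = −(4.61×10⁴ V/m)(0.456 m)cos150° = 1.82×10⁴ V.

1.82×10⁴ V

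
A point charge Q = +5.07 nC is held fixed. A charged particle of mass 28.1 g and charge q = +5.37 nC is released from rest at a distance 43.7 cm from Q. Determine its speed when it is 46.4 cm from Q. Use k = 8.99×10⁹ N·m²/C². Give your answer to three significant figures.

1.52×10⁻³ m/s

Only the electrostatic force acts, so mechanical energy is conserved: ½mv² = U₁ − U₂ = kQq(1/r₁ − 1/r₂).
U₁ − U₂ = (8.99×10⁹ N·m²/C²)(5.07×10⁻⁹ C)(5.37×10⁻⁹ C)(1/0.437 − 1/0.464) = 3.26×10⁻⁸ J.
v = √(2·3.26×10⁻⁸/0.0281) = 1.52×10⁻³ m/s.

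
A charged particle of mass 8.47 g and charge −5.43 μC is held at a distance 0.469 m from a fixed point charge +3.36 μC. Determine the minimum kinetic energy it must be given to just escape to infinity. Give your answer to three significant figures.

To just escape, total mechanical energy must reach zero at infinity: ½mv²_min + U = 0, so ½mv²_min = −U = |kQq|/r.
|U| = |kQq|/r = (8.99×10⁹ N·m²/C²)(3.36×10⁻⁶)(5.43×10⁻⁶)/(0.469) = 0.350 J.

0.350 J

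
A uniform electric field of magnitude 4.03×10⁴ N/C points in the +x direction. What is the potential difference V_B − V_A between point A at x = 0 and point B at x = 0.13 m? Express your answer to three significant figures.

-5240 V

In a uniform field, potential decreases in the direction of E: V_B − V_A = −E·Δx.
V_B − V_A = −(4.03×10⁴ V/m)(0.130 m) = -5240 V.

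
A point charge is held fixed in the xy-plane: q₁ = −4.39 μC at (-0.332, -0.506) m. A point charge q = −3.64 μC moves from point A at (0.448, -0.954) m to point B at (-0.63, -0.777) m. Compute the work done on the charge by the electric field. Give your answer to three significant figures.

-0.197 J

The work done by the electric force is W_field = −ΔU = −q(V_B − V_A) = q(V_A − V_B).
At A: distance to the source charge is 0.900 m; V_A = kq₁/r = -4.39×10⁴ V.
At B: distance to the source charge is 0.403 m; V_B = kq₁/r = -9.80×10⁴ V.
ΔV = V_B − V_A = -5.41×10⁴ V.
W_field = −qΔV = −(-3.64×10⁻⁶ C)(-5.41×10⁴ V) = -0.197 J.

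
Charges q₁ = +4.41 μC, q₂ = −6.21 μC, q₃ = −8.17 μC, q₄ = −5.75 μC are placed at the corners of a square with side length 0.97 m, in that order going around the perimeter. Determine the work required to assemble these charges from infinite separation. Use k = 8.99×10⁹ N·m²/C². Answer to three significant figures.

0.415 J

The assembly work is the sum of pairwise potential energies, U = Σ_{i<j} kqᵢqⱼ/rᵢⱼ.
The four side pairs have separation 0.970 m and the two diagonal pairs 1.37 m.
Summing all 6 pair terms gives U = 0.415 J.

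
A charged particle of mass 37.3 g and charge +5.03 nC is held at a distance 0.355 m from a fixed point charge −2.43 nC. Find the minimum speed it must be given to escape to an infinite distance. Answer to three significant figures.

4.07×10⁻³ m/s

To just escape, total mechanical energy must reach zero at infinity: ½mv²_min + U = 0, so ½mv²_min = −U = |kQq|/r.
|U| = |kQq|/r = (8.99×10⁹ N·m²/C²)(2.43×10⁻⁹)(5.03×10⁻⁹)/(0.355) = 3.10×10⁻⁷ J.
v_min = √(2|U|/m) = √(2·3.10×10⁻⁷/0.0373) = 4.07×10⁻³ m/s.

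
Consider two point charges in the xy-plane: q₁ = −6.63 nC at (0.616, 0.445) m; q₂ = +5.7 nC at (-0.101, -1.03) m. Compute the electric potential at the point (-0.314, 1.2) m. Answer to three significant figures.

Electric potential is a scalar, so the contributions from each charge add algebraically: V = Σ kqᵢ/rᵢ.
Distances from the field point to each charge: r₁ = 1.20 m, r₂ = 2.24 m.
V = k[(-6.63×10⁻⁹)/(1.20) + (5.70×10⁻⁹)/(2.24)] = -26.9 V.

-26.9 V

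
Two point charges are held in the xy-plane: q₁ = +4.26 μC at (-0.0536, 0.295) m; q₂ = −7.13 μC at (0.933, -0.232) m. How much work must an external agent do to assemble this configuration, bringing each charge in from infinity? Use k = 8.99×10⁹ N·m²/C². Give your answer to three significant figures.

The assembly work is the sum of pairwise potential energies, U = Σ_{i<j} kqᵢqⱼ/rᵢⱼ.
Pair separations: r₁₂ = 1.12 m.
U = (-0.244) = -0.244 J.

-0.244 J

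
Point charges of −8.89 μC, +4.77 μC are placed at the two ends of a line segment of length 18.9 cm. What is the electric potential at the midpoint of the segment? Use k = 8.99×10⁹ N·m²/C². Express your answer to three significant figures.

Electric potential is a scalar, so the contributions from each charge add algebraically: V = Σ kqᵢ/rᵢ.
Each charge is 0.0945 m from the midpoint.
V = k[(-8.89×10⁻⁶)/(0.0945) + (4.77×10⁻⁶)/(0.0945)] = -3.92×10⁵ V.

-3.92×10⁵ V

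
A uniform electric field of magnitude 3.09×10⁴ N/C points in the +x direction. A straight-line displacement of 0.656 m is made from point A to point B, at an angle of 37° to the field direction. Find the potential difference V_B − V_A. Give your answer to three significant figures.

-1.62×10⁴ V

Only the component of displacement along E changes the potential: ΔV = −E·d·cosθ.
ΔV = −(3.09×10⁴ V/m)(0.656 m)cos37° = -1.62×10⁴ V.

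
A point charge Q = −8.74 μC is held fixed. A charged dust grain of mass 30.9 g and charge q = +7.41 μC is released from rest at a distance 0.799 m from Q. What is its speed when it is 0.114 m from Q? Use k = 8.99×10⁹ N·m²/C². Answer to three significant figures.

Only the electrostatic force acts, so mechanical energy is conserved: ½mv² = U₁ − U₂ = kQq(1/r₁ − 1/r₂).
U₁ − U₂ = (8.99×10⁹ N·m²/C²)(-8.74×10⁻⁶ C)(7.41×10⁻⁶ C)(1/0.799 − 1/0.114) = 4.38 J.
v = √(2·4.38/0.0309) = 16.8 m/s.

16.8 m/s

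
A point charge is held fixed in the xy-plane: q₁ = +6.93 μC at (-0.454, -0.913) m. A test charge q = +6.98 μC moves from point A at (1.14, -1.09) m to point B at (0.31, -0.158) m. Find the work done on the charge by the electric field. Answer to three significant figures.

-0.134 J

The work done by the electric force is W_field = −ΔU = −q(V_B − V_A) = q(V_A − V_B).
At A: distance to the source charge is 1.60 m; V_A = kq₁/r = 3.88×10⁴ V.
At B: distance to the source charge is 1.07 m; V_B = kq₁/r = 5.80×10⁴ V.
ΔV = V_B − V_A = 1.92×10⁴ V.
W_field = −qΔV = −(6.98×10⁻⁶ C)(1.92×10⁴ V) = -0.134 J.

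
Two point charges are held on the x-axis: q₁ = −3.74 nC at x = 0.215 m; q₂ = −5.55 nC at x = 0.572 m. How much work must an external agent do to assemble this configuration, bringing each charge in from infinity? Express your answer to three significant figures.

5.23×10⁻⁷ J

The assembly work is the sum of pairwise potential energies, U = Σ_{i<j} kqᵢqⱼ/rᵢⱼ.
Pair separations: r₁₂ = 0.357 m.
U = (5.23×10⁻⁷) = 5.23×10⁻⁷ J.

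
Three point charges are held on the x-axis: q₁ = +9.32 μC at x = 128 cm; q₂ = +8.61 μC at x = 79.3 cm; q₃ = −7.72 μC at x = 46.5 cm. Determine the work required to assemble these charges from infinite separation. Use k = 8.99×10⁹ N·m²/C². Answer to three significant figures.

The assembly work is the sum of pairwise potential energies, U = Σ_{i<j} kqᵢqⱼ/rᵢⱼ.
Pair separations: r₁₂ = 0.487 m, r₁₃ = 0.815 m, r₂₃ = 0.328 m.
U = (1.48) + (-0.794) + (-1.82) = -1.13 J.

-1.13 J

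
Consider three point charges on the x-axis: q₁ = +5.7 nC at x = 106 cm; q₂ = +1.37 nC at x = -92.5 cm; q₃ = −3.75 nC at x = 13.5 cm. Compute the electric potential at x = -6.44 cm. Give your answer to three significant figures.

-109 V

Electric potential is a scalar, so the contributions from each charge add algebraically: V = Σ kqᵢ/rᵢ.
Distances from the field point to each charge: r₁ = 1.12 m, r₂ = 0.861 m, r₃ = 0.199 m.
V = k[(5.70×10⁻⁹)/(1.12) + (1.37×10⁻⁹)/(0.861) + (-3.75×10⁻⁹)/(0.199)] = -109 V.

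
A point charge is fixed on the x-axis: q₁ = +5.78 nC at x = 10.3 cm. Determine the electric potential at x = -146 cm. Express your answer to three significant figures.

33.2 V

Electric potential is a scalar, so the contributions from each charge add algebraically: V = Σ kqᵢ/rᵢ.
V = k[(5.78×10⁻⁹)/(1.56)] = 33.2 V.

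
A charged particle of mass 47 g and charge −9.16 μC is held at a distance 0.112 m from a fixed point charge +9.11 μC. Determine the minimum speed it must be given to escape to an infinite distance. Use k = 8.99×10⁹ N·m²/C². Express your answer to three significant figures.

To just escape, total mechanical energy must reach zero at infinity: ½mv²_min + U = 0, so ½mv²_min = −U = |kQq|/r.
|U| = |kQq|/r = (8.99×10⁹ N·m²/C²)(9.11×10⁻⁶)(9.16×10⁻⁶)/(0.112) = 6.70 J.
v_min = √(2|U|/m) = √(2·6.70/0.0470) = 16.9 m/s.

16.9 m/s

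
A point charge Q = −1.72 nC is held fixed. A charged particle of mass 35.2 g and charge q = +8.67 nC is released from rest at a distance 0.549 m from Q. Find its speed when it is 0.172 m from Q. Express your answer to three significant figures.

5.51×10⁻³ m/s

Only the electrostatic force acts, so mechanical energy is conserved: ½mv² = U₁ − U₂ = kQq(1/r₁ − 1/r₂).
U₁ − U₂ = (8.99×10⁹ N·m²/C²)(-1.72×10⁻⁹ C)(8.67×10⁻⁹ C)(1/0.549 − 1/0.172) = 5.35×10⁻⁷ J.
v = √(2·5.35×10⁻⁷/0.0352) = 5.51×10⁻³ m/s.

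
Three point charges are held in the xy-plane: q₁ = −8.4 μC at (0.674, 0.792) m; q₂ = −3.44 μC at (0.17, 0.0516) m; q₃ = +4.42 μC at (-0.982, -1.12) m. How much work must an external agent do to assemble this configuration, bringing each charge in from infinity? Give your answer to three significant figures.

0.0749 J

The work to assemble the configuration equals its total potential energy, U = Σ kqᵢqⱼ/rᵢⱼ over all pairs.
Pair separations: r₁₂ = 0.896 m, r₁₃ = 2.53 m, r₂₃ = 1.64 m.
U = (0.290) + (-0.132) + (-0.0832) = 0.0749 J.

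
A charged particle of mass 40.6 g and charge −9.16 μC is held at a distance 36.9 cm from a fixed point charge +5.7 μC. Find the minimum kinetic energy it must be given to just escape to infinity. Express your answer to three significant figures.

1.27 J

To just escape, total mechanical energy must reach zero at infinity: ½mv²_min + U = 0, so ½mv²_min = −U = |kQq|/r.
|U| = |kQq|/r = (8.99×10⁹ N·m²/C²)(5.70×10⁻⁶)(9.16×10⁻⁶)/(0.369) = 1.27 J.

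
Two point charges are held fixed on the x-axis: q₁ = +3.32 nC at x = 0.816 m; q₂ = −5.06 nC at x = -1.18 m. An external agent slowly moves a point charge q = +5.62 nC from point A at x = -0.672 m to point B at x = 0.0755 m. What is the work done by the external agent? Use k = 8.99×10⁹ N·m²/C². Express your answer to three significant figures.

For quasistatic motion the external work equals the change in potential energy: W_ext = qΔV = q(V_B − V_A).
At A: distances to the source charges are 1.49 m, 0.508 m; V_A = Σ kqᵢ/rᵢ = -69.5 V.
At B: distances to the source charges are 0.740 m, 1.26 m; V_B = Σ kqᵢ/rᵢ = 4.07 V.
ΔV = V_B − V_A = 73.6 V.
W_ext = qΔV = (5.62×10⁻⁹ C)(73.6 V) = 4.13×10⁻⁷ J.

4.13×10⁻⁷ J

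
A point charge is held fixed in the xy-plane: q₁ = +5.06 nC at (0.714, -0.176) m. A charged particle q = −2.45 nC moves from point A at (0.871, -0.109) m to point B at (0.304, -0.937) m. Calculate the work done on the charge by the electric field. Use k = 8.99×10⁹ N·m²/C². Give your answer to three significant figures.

The work done by the electric force is W_field = −ΔU = −q(V_B − V_A) = q(V_A − V_B).
At A: distance to the source charge is 0.171 m; V_A = kq₁/r = 266 V.
At B: distance to the source charge is 0.864 m; V_B = kq₁/r = 52.6 V.
ΔV = V_B − V_A = -214 V.
W_field = −qΔV = −(-2.45×10⁻⁹ C)(-214 V) = -5.24×10⁻⁷ J.

-5.24×10⁻⁷ J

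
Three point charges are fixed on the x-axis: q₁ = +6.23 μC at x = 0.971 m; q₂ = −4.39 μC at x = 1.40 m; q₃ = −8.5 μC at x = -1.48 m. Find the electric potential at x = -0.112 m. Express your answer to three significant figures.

The total potential is the scalar sum of each charge's contribution, V = Σ kqᵢ/rᵢ.
Distances from the field point to each charge: r₁ = 1.08 m, r₂ = 1.51 m, r₃ = 1.37 m.
V = k[(6.23×10⁻⁶)/(1.08) + (-4.39×10⁻⁶)/(1.51) + (-8.50×10⁻⁶)/(1.37)] = -3.02×10⁴ V.

-3.02×10⁴ V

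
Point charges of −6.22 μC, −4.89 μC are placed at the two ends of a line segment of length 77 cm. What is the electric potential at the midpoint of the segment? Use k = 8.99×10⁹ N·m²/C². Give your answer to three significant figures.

The total potential is the scalar sum of each charge's contribution, V = Σ kqᵢ/rᵢ.
Each charge is 0.385 m from the midpoint.
V = k[(-6.22×10⁻⁶)/(0.385) + (-4.89×10⁻⁶)/(0.385)] = -2.59×10⁵ V.

-2.59×10⁵ V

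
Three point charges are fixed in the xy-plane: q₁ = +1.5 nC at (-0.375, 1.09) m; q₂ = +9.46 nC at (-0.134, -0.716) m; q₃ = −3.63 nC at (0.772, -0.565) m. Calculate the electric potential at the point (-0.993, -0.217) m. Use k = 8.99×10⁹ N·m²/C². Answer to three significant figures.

76.8 V

Electric potential is a scalar, so the contributions from each charge add algebraically: V = Σ kqᵢ/rᵢ.
Distances from the field point to each charge: r₁ = 1.45 m, r₂ = 0.993 m, r₃ = 1.80 m.
V = k[(1.50×10⁻⁹)/(1.45) + (9.46×10⁻⁹)/(0.993) + (-3.63×10⁻⁹)/(1.80)] = 76.8 V.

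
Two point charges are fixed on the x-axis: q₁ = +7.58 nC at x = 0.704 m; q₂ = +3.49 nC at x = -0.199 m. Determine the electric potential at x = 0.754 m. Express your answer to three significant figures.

1400 V

Electric potential is a scalar, so the contributions from each charge add algebraically: V = Σ kqᵢ/rᵢ.
Distances from the field point to each charge: r₁ = 0.0500 m, r₂ = 0.953 m.
V = k[(7.58×10⁻⁹)/(0.0500) + (3.49×10⁻⁹)/(0.953)] = 1400 V.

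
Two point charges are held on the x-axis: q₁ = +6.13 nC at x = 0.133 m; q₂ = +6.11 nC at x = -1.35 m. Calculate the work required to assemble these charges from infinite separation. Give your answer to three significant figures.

The assembly work is the sum of pairwise potential energies, U = Σ_{i<j} kqᵢqⱼ/rᵢⱼ.
Pair separations: r₁₂ = 1.48 m.
U = (2.27×10⁻⁷) = 2.27×10⁻⁷ J.

2.27×10⁻⁷ J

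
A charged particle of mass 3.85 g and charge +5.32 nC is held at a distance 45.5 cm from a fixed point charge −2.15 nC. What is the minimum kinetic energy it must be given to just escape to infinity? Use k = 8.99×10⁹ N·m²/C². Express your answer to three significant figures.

To just escape, total mechanical energy must reach zero at infinity: ½mv²_min + U = 0, so ½mv²_min = −U = |kQq|/r.
|U| = |kQq|/r = (8.99×10⁹ N·m²/C²)(2.15×10⁻⁹)(5.32×10⁻⁹)/(0.455) = 2.26×10⁻⁷ J.

2.26×10⁻⁷ J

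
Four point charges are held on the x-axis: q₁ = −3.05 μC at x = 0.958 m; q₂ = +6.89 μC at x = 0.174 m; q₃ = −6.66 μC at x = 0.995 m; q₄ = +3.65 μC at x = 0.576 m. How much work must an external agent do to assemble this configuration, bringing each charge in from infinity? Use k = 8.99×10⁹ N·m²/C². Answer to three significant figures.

3.97 J

The work to assemble the configuration equals its total potential energy, U = Σ kqᵢqⱼ/rᵢⱼ over all pairs.
Pair separations: r₁₂ = 0.784 m, r₁₃ = 0.0370 m, r₁₄ = 0.382 m, r₂₃ = 0.821 m, r₂₄ = 0.402 m, r₃₄ = 0.419 m.
Summing all 6 pair terms gives U = 3.97 J.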